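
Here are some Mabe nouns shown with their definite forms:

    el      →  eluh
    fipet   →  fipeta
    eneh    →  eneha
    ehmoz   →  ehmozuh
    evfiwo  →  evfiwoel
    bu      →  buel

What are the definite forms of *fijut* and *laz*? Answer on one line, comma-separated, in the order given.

The alternation tracks the final sound of the stem — -a when the stem ends in a voiceless consonant (*fipet*, *eneh*); -uh when the stem ends in a voiced consonant (*el*, *ehmoz*); -el when the stem ends in a vowel (*evfiwo*, *bu*).
*fijut*: final sound = /t/, a voiceless consonant → -a → *fijuta*.
*laz* — final sound /z/ (a voiced consonant) → -uh → *lazuh*.

fijuta, lazuh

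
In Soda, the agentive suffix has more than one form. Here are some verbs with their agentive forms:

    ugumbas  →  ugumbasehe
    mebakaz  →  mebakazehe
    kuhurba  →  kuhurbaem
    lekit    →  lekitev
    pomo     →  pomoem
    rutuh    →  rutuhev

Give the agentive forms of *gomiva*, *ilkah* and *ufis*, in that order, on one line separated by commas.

gomivaem, ilkahev, ufisehe

The pattern is sibilance of the final sound: -ehe when the stem ends in a sibilant (*ugumbas*, *mebakaz*); -ev when the stem ends in a non-sibilant consonant (*lekit*, *rutuh*); -em when the stem ends in a vowel (*kuhurba*, *pomo*).
The final sound of *gomiva* is /a/, which is a vowel, so the suffix is -em, giving *gomivaem*.
*ilkah* — final sound /h/ (a non-sibilant consonant) → -ev → *ilkahev*.
*ufis*: final sound = /s/, a sibilant → -ehe → *ufisehe*.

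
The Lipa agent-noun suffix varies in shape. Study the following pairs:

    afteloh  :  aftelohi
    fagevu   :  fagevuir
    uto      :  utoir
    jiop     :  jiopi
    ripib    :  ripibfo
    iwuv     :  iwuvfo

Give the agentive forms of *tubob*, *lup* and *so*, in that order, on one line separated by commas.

tubobfo, lupi, soir

Looking at the final sound of each stem: -i when the stem ends in a voiceless consonant (*afteloh*, *jiop*); -fo when the stem ends in a voiced consonant (*ripib*, *iwuv*); -ir when the stem ends in a vowel (*fagevu*, *uto*).
Since the final sound of *tubob* is /b/ (a voiced consonant), it takes -fo, giving *tubobfo*.
*lup*: final sound = /p/, a voiceless consonant → -i → *lupi*.
Since the final sound of *so* is /o/ (a vowel), it takes -ir, giving *soir*.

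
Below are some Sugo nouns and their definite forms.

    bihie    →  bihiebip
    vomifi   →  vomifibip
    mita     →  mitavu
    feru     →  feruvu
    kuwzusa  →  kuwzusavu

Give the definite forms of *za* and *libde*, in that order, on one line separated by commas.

The suffix is conditioned by the last vowel: -bip when the last vowel of the stem is a front vowel (*bihie*, *vomifi*); -vu when the last vowel of the stem is a back vowel (*mita*, *feru*, *kuwzusa*).
*za* — last vowel /a/ (a back vowel) → -vu → *zavu*.
Since the last vowel of *libde* is /e/ (a front vowel), it takes -bip, giving *libdebip*.

zavu, libdebip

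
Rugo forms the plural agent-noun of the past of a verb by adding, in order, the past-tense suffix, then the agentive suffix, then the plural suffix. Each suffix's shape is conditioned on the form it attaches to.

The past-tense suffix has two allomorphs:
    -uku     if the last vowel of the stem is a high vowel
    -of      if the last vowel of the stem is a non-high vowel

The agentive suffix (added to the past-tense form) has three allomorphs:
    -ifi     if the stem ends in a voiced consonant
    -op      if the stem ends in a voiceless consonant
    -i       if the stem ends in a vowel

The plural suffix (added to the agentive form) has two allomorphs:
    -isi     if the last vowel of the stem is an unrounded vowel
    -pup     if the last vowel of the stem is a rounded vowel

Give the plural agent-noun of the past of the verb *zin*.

*zin*: last vowel = /i/, a high vowel → -uku → *zinuku*.
Since the final sound of the past-tense form *zinuku* is /u/ (a vowel), it takes -i, giving *zinukui*.
The agentive form *zinukui* — last vowel /i/ (an unrounded vowel) → -isi → *zinukuiisi*.

zinukuiisi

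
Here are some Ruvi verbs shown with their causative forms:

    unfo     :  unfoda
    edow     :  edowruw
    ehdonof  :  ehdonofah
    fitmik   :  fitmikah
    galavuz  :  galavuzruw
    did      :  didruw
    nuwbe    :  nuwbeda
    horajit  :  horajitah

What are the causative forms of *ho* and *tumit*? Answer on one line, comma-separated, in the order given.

hoda, tumitah

The alternation tracks the final sound of the stem — -ah when the stem ends in a voiceless consonant (*ehdonof*, *fitmik*, *horajit*); -ruw when the stem ends in a voiced consonant (*edow*, *galavuz*, *did*); -da when the stem ends in a vowel (*unfo*, *nuwbe*).
Since the final sound of *ho* is /o/ (a vowel), it takes -da, giving *hoda*.
Since the final sound of *tumit* is /t/ (a voiceless consonant), it takes -ah, giving *tumitah*.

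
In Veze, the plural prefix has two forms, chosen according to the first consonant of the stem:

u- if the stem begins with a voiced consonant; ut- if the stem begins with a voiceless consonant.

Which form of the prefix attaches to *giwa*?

u-

*giwa*: first consonant = /g/, voiced → u-.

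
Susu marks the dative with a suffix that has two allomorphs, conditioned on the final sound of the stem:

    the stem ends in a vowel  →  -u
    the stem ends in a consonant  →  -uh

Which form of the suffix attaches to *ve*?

Since the final sound of *ve* is /e/ (a vowel), it takes -u.

-u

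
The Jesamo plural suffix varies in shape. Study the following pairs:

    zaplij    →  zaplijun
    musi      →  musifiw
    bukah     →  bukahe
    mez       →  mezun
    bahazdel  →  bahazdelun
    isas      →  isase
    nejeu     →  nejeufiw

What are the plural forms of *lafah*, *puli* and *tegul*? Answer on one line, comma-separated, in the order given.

lafahe, pulifiw, tegulun

The suffix is conditioned by the final sound: -e when the stem ends in a voiceless consonant (*bukah*, *isas*); -un when the stem ends in a voiced consonant (*zaplij*, *mez*, *bahazdel*); -fiw when the stem ends in a vowel (*musi*, *nejeu*).
*lafah* — final sound /h/ (a voiceless consonant) → -e → *lafahe*.
*puli* — final sound /i/ (a vowel) → -fiw → *pulifiw*.
Since the final sound of *tegul* is /l/ (a voiced consonant), it takes -un, giving *tegulun*.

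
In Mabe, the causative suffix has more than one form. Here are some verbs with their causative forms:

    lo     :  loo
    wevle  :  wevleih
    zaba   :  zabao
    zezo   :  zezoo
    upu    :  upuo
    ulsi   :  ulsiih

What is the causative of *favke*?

favkeih

The alternation tracks the last vowel of the stem — -ih when the last vowel of the stem is a front vowel (*wevle*, *ulsi*); -o when the last vowel of the stem is a back vowel (*lo*, *zaba*, *zezo*, *upu*).
*favke* — last vowel /e/ (a front vowel) → -ih → *favkeih*.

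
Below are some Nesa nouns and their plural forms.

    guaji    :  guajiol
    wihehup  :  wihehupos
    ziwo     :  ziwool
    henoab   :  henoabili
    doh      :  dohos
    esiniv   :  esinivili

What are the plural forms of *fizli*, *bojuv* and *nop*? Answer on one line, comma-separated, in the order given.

fizliol, bojuvili, nopos

The pattern is voicing of the final sound: -os when the stem ends in a voiceless consonant (*wihehup*, *doh*); -ili when the stem ends in a voiced consonant (*henoab*, *esiniv*); -ol when the stem ends in a vowel (*guaji*, *ziwo*).
Since the final sound of *fizli* is /i/ (a vowel), it takes -ol, giving *fizliol*.
*bojuv*: final sound = /v/, a voiced consonant → -ili → *bojuvili*.
Since the final sound of *nop* is /p/ (a voiceless consonant), it takes -os, giving *nopos*.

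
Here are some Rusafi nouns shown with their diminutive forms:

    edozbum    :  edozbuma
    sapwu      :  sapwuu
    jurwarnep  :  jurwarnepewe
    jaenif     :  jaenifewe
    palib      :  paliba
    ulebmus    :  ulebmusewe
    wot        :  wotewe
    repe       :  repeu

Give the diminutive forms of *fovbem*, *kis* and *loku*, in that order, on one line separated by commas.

Looking at the final sound of each stem: -ewe when the stem ends in a voiceless consonant (*jurwarnep*, *jaenif*, *ulebmus*, *wot*); -a when the stem ends in a voiced consonant (*edozbum*, *palib*); -u when the stem ends in a vowel (*sapwu*, *repe*).
*fovbem* — final sound /m/ (a voiced consonant) → -a → *fovbema*.
Since the final sound of *kis* is /s/ (a voiceless consonant), it takes -ewe, giving *kisewe*.
The final sound of *loku* is /u/, which is a vowel, so the suffix is -u, giving *lokuu*.

fovbema, kisewe, lokuu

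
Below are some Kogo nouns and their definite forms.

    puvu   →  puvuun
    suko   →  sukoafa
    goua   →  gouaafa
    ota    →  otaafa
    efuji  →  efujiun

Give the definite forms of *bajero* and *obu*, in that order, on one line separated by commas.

bajeroafa, obuun

Looking at the last vowel of each stem: -un when the last vowel of the stem is a high vowel (*puvu*, *efuji*); -afa when the last vowel of the stem is a non-high vowel (*suko*, *goua*, *ota*).
*bajero* — last vowel /o/ (a non-high vowel) → -afa → *bajeroafa*.
*obu* — last vowel /u/ (a high vowel) → -un → *obuun*.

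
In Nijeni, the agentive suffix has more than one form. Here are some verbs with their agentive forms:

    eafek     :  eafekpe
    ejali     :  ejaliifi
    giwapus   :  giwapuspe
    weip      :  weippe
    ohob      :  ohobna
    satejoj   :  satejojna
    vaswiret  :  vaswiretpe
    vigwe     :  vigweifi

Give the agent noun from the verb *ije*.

ijeifi

The alternation tracks the final sound of the stem — -pe when the stem ends in a voiceless consonant (*eafek*, *giwapus*, *weip*, *vaswiret*); -na when the stem ends in a voiced consonant (*ohob*, *satejoj*); -ifi when the stem ends in a vowel (*ejali*, *vigwe*).
Since the final sound of *ije* is /e/ (a vowel), it takes -ifi, giving *ijeifi*.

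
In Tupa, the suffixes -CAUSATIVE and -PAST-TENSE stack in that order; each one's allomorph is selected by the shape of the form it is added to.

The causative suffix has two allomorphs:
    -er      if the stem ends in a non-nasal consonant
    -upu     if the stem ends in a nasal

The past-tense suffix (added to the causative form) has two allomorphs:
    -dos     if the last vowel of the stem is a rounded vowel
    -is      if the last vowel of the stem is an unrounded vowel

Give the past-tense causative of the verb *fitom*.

The final consonant of *fitom* is /m/, which is a nasal, so the causative suffix is -upu, giving *fitomupu*.
The last vowel of the causative form *fitomupu* is /u/, which is a rounded vowel, so the past-tense suffix is -dos, giving *fitomupudos*.

fitomupudos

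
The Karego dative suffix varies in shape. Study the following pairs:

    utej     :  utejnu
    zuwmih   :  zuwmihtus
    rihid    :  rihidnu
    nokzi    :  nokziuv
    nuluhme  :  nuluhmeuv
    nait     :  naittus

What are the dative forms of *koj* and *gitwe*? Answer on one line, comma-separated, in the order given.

The suffix is conditioned by the final sound: -tus when the stem ends in a voiceless consonant (*zuwmih*, *nait*); -nu when the stem ends in a voiced consonant (*utej*, *rihid*); -uv when the stem ends in a vowel (*nokzi*, *nuluhme*).
*koj* — final sound /j/ (a voiced consonant) → -nu → *kojnu*.
*gitwe*: final sound = /e/, a vowel → -uv → *gitweuv*.

kojnu, gitweuv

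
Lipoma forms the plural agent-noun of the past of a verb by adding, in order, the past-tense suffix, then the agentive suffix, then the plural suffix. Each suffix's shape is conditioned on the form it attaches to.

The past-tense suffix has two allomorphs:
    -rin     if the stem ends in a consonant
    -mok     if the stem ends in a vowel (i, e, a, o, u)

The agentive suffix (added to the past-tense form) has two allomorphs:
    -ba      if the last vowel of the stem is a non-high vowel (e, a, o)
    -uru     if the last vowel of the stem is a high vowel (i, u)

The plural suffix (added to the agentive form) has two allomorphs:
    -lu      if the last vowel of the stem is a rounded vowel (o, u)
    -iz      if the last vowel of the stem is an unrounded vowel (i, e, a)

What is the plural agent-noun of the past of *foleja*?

folejamokbaiz

*foleja*: final sound = /a/, a vowel → -mok → *folejamok*.
The past-tense form *folejamok* — last vowel /o/ (a non-high vowel) → -ba → *folejamokba*.
The agentive form *folejamokba* — last vowel /a/ (an unrounded vowel) → -iz → *folejamokbaiz*.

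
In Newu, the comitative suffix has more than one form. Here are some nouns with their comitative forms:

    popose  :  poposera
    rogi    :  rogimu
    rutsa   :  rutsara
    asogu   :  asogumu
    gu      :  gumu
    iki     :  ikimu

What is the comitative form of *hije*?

Looking at the last vowel of each stem: -mu when the last vowel of the stem is a high vowel (*rogi*, *asogu*, *gu*, *iki*); -ra when the last vowel of the stem is a non-high vowel (*popose*, *rutsa*).
Since the last vowel of *hije* is /e/ (a non-high vowel), it takes -ra, giving *hijera*.

hijera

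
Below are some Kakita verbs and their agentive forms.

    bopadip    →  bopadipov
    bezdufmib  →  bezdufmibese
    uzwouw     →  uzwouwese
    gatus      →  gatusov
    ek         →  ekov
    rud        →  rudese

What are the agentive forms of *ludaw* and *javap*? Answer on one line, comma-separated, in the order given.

ludawese, javapov

The suffix is conditioned by the final consonant: -ov when the stem ends in a voiceless consonant (*bopadip*, *gatus*, *ek*); -ese when the stem ends in a voiced consonant (*bezdufmib*, *uzwouw*, *rud*).
Since the final consonant of *ludaw* is /w/ (voiced), it takes -ese, giving *ludawese*.
*javap*: final consonant = /p/, voiceless → -ov → *javapov*.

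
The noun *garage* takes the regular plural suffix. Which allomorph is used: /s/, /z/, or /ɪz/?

The stem *garage* ends in a sibilant (/s, z, ʃ, ʒ, tʃ, dʒ/).
The plural suffix surfaces as /ɪz/ after sibilants, /s/ after other voiceless consonants, and /z/ after other voiced sounds.
So the plural -s on *garage* is pronounced /ɪz/.

/ɪz/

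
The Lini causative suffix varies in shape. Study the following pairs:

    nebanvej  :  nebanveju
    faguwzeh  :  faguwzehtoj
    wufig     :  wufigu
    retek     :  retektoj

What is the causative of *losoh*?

The pattern is voicing of the final consonant: -toj when the stem ends in a voiceless consonant (*faguwzeh*, *retek*); -u when the stem ends in a voiced consonant (*nebanvej*, *wufig*).
*losoh*: final consonant = /h/, voiceless → -toj → *losohtoj*.

losohtoj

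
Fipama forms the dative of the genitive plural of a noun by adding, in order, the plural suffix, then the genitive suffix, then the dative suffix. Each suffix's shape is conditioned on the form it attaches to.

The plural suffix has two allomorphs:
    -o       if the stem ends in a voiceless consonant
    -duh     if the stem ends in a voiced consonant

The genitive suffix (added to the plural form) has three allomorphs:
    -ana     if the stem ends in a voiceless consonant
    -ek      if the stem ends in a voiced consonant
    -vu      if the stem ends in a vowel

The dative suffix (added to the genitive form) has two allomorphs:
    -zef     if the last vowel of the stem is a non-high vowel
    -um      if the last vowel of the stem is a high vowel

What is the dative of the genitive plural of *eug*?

eugduhanazef

The final consonant of *eug* is /g/, which is voiced, so the plural suffix is -duh, giving *eugduh*.
The plural form *eugduh* — final sound /h/ (a voiceless consonant) → -ana → *eugduhana*.
The genitive form *eugduhana* — last vowel /a/ (a non-high vowel) → -zef → *eugduhanazef*.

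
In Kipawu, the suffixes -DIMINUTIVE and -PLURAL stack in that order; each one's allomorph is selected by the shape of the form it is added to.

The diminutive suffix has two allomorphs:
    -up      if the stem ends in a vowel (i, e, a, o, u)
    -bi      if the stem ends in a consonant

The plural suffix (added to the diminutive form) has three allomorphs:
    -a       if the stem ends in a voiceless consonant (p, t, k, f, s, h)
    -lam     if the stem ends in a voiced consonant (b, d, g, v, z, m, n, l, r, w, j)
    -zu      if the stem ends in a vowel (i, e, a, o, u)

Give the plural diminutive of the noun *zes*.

zesbizu

*zes* — final sound /s/ (a consonant) → -bi → *zesbi*.
Since the final sound of the diminutive form *zesbi* is /i/ (a vowel), it takes -zu, giving *zesbizu*.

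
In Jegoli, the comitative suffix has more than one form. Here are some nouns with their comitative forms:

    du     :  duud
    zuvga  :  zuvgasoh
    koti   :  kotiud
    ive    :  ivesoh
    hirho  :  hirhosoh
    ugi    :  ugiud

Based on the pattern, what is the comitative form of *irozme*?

The pattern is height harmony: -ud when the last vowel of the stem is a high vowel (*du*, *koti*, *ugi*); -soh when the last vowel of the stem is a non-high vowel (*zuvga*, *ive*, *hirho*).
*irozme*: last vowel = /e/, a non-high vowel → -soh → *irozmesoh*.

irozmesoh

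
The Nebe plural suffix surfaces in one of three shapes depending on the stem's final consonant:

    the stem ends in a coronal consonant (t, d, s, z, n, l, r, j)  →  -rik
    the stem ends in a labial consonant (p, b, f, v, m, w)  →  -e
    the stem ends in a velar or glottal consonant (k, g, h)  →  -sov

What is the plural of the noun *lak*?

The final consonant of *lak* is /k/, which is velar/glottal, so the suffix is -sov, giving *laksov*.

laksov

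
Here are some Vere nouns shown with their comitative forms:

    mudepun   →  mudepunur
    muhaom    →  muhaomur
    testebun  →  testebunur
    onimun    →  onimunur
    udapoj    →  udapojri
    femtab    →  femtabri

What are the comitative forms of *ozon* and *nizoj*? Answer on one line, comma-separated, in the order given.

ozonur, nizojri

The alternation tracks the final consonant of the stem — -ur when the stem ends in a nasal (*mudepun*, *muhaom*, *testebun*, *onimun*); -ri when the stem ends in a non-nasal consonant (*udapoj*, *femtab*).
*ozon*: final consonant = /n/, a nasal → -ur → *ozonur*.
*nizoj* — final consonant /j/ (non-nasal) → -ri → *nizojri*.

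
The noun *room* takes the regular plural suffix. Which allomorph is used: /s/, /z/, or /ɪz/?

/z/

The stem *room* ends in a voiced non-sibilant sound.
The plural suffix surfaces as /ɪz/ after sibilants, /s/ after other voiceless consonants, and /z/ after other voiced sounds.
So the plural -s on *room* is pronounced /z/.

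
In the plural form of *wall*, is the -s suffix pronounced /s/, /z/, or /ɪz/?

The stem *wall* ends in a voiced non-sibilant sound.
The plural suffix surfaces as /ɪz/ after sibilants, /s/ after other voiceless consonants, and /z/ after other voiced sounds.
So the plural -s on *wall* is pronounced /z/.

/z/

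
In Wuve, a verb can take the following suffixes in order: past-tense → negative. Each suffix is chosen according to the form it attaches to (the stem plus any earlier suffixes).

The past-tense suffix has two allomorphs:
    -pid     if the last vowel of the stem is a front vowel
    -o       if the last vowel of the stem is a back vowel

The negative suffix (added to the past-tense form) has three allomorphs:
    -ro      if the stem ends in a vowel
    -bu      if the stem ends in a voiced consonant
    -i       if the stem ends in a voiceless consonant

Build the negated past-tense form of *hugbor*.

*hugbor*: last vowel = /o/, a back vowel → -o → *hugboro*.
The final sound of the past-tense form *hugboro* is /o/, which is a vowel, so the negative suffix is -ro, giving *hugbororo*.

hugbororo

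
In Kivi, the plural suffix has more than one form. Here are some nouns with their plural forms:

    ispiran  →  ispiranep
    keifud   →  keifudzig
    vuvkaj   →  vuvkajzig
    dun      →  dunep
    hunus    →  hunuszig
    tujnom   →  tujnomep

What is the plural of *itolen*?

Looking at the final consonant of each stem: -ep when the stem ends in a nasal (*ispiran*, *dun*, *tujnom*); -zig when the stem ends in a non-nasal consonant (*keifud*, *vuvkaj*, *hunus*).
The final consonant of *itolen* is /n/, which is a nasal, so the suffix is -ep, giving *itolenep*.

itolenep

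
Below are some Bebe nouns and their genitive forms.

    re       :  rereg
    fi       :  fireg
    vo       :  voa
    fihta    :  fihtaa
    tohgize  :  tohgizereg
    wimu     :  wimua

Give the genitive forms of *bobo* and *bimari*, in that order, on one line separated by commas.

boboa, bimarireg

The suffix is conditioned by the last vowel: -reg when the last vowel of the stem is a front vowel (*re*, *fi*, *tohgize*); -a when the last vowel of the stem is a back vowel (*vo*, *fihta*, *wimu*).
*bobo* — last vowel /o/ (a back vowel) → -a → *boboa*.
*bimari* — last vowel /i/ (a front vowel) → -reg → *bimarireg*.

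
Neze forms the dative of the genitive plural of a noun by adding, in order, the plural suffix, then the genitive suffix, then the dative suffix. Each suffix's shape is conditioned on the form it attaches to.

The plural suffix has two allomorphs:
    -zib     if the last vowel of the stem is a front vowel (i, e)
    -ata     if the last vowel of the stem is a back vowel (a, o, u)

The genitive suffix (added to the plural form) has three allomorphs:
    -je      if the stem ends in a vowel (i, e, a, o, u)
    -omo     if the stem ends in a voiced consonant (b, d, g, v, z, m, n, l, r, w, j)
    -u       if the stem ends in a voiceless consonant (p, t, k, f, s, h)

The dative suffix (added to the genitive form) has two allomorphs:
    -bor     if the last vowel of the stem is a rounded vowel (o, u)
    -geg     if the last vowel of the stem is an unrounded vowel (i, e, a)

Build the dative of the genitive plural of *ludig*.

Since the last vowel of *ludig* is /i/ (a front vowel), it takes -zib, giving *ludigzib*.
Since the final sound of the plural form *ludigzib* is /b/ (a voiced consonant), it takes -omo, giving *ludigzibomo*.
The genitive form *ludigzibomo*: last vowel = /o/, a rounded vowel → -bor → *ludigzibomobor*.

ludigzibomobor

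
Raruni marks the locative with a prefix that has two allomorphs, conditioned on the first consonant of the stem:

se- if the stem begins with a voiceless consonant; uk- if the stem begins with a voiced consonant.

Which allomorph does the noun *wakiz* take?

Since the first consonant of *wakiz* is /w/ (voiced), it takes uk-.

uk-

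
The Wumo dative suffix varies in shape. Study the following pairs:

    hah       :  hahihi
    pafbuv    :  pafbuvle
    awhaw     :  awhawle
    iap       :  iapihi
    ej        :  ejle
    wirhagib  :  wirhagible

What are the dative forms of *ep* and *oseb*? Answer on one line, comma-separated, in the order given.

epihi, oseble

Looking at the final consonant of each stem: -ihi when the stem ends in a voiceless consonant (*hah*, *iap*); -le when the stem ends in a voiced consonant (*pafbuv*, *awhaw*, *ej*, *wirhagib*).
Since the final consonant of *ep* is /p/ (voiceless), it takes -ihi, giving *epihi*.
The final consonant of *oseb* is /b/, which is voiced, so the suffix is -le, giving *oseble*.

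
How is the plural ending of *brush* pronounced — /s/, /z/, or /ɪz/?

/ɪz/

The stem *brush* ends in a sibilant (/s, z, ʃ, ʒ, tʃ, dʒ/).
The plural suffix surfaces as /ɪz/ after sibilants, /s/ after other voiceless consonants, and /z/ after other voiced sounds.
So the plural -s on *brush* is pronounced /ɪz/.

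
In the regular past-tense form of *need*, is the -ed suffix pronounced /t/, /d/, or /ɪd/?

/ɪd/

The stem *need* ends in /t/ or /d/.
The -ed suffix is realized as /ɪd/ after /t, d/; as /t/ after other voiceless consonants; and as /d/ after other voiced sounds.
So -ed on *need* is pronounced /ɪd/.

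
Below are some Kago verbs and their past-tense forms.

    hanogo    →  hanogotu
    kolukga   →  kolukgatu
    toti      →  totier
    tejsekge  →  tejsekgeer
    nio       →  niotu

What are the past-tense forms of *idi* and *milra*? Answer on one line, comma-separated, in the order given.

The pattern is front/back vowel harmony: -er when the last vowel of the stem is a front vowel (*toti*, *tejsekge*); -tu when the last vowel of the stem is a back vowel (*hanogo*, *kolukga*, *nio*).
*idi* — last vowel /i/ (a front vowel) → -er → *idier*.
*milra* — last vowel /a/ (a back vowel) → -tu → *milratu*.

idier, milratu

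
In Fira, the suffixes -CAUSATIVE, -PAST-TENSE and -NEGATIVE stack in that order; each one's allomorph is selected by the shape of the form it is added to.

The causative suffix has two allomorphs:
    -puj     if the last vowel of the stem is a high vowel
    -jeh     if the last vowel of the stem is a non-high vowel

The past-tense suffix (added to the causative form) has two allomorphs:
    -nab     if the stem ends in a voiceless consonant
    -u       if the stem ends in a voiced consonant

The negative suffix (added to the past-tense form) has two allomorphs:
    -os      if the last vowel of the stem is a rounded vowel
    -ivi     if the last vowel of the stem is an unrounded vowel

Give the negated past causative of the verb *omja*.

The last vowel of *omja* is /a/, which is a non-high vowel, so the causative suffix is -jeh, giving *omjajeh*.
The causative form *omjajeh* — final consonant /h/ (voiceless) → -nab → *omjajehnab*.
The past-tense form *omjajehnab*: last vowel = /a/, an unrounded vowel → -ivi → *omjajehnabivi*.

omjajehnabivi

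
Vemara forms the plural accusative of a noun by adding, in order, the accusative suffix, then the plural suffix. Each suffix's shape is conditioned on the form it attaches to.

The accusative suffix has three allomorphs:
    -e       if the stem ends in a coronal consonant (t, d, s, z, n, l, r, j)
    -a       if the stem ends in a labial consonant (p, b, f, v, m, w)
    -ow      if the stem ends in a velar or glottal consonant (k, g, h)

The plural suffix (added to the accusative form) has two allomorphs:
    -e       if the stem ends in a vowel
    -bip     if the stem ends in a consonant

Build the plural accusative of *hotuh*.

hotuhowbip

*hotuh*: final consonant = /h/, velar/glottal → -ow → *hotuhow*.
The accusative form *hotuhow*: final sound = /w/, a consonant → -bip → *hotuhowbip*.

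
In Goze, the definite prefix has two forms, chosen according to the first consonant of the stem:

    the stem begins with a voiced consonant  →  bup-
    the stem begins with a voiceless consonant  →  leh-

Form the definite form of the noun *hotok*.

The first consonant of *hotok* is /h/, which is voiceless, so the prefix is leh-, giving *lehhotok*.

lehhotok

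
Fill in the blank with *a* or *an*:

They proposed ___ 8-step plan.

The indefinite article is chosen by the initial *sound* of the following word, not its spelling.
The number *8* is spoken "eight", beginning with /eɪt/ — a vowel sound.
So the article is *an*: They proposed an 8-step plan.

an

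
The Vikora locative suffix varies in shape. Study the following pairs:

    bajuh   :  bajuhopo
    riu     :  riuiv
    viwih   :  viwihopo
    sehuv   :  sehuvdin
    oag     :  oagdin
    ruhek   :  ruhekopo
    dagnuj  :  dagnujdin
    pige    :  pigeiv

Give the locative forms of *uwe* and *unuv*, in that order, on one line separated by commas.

The suffix is conditioned by the final sound: -opo when the stem ends in a voiceless consonant (*bajuh*, *viwih*, *ruhek*); -din when the stem ends in a voiced consonant (*sehuv*, *oag*, *dagnuj*); -iv when the stem ends in a vowel (*riu*, *pige*).
Since the final sound of *uwe* is /e/ (a vowel), it takes -iv, giving *uweiv*.
The final sound of *unuv* is /v/, which is a voiced consonant, so the suffix is -din, giving *unuvdin*.

uweiv, unuvdin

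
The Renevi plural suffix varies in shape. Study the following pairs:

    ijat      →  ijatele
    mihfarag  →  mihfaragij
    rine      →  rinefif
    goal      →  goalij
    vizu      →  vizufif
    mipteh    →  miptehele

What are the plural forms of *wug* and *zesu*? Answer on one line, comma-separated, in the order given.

The suffix is conditioned by the final sound: -ele when the stem ends in a voiceless consonant (*ijat*, *mipteh*); -ij when the stem ends in a voiced consonant (*mihfarag*, *goal*); -fif when the stem ends in a vowel (*rine*, *vizu*).
The final sound of *wug* is /g/, which is a voiced consonant, so the suffix is -ij, giving *wugij*.
*zesu*: final sound = /u/, a vowel → -fif → *zesufif*.

wugij, zesufif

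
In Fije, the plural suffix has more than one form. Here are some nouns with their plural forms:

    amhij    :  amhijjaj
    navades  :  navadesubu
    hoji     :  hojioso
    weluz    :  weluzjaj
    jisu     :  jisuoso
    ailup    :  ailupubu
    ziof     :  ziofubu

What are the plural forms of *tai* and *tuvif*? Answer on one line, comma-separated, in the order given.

Looking at the final sound of each stem: -ubu when the stem ends in a voiceless consonant (*navades*, *ailup*, *ziof*); -jaj when the stem ends in a voiced consonant (*amhij*, *weluz*); -oso when the stem ends in a vowel (*hoji*, *jisu*).
*tai*: final sound = /i/, a vowel → -oso → *taioso*.
*tuvif* — final sound /f/ (a voiceless consonant) → -ubu → *tuvifubu*.

taioso, tuvifubu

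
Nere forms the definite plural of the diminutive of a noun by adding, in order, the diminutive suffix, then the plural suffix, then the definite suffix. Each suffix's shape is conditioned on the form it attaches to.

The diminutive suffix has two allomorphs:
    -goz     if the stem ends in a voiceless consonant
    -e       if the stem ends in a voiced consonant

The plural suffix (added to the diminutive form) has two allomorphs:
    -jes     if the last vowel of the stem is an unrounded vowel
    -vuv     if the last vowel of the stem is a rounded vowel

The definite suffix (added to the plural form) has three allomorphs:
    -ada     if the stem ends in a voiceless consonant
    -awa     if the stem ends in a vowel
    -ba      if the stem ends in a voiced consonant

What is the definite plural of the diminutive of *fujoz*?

The final consonant of *fujoz* is /z/, which is voiced, so the diminutive suffix is -e, giving *fujoze*.
Since the last vowel of the diminutive form *fujoze* is /e/ (an unrounded vowel), it takes -jes, giving *fujozejes*.
The final sound of the plural form *fujozejes* is /s/, which is a voiceless consonant, so the definite suffix is -ada, giving *fujozejesada*.

fujozejesada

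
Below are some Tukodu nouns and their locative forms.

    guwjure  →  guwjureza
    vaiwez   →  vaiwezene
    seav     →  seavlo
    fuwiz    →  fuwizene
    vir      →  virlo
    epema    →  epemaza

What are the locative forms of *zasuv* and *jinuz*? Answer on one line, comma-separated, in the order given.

zasuvlo, jinuzene

Looking at the final sound of each stem: -ene when the stem ends in a sibilant (*vaiwez*, *fuwiz*); -lo when the stem ends in a non-sibilant consonant (*seav*, *vir*); -za when the stem ends in a vowel (*guwjure*, *epema*).
Since the final sound of *zasuv* is /v/ (a non-sibilant consonant), it takes -lo, giving *zasuvlo*.
Since the final sound of *jinuz* is /z/ (a sibilant), it takes -ene, giving *jinuzene*.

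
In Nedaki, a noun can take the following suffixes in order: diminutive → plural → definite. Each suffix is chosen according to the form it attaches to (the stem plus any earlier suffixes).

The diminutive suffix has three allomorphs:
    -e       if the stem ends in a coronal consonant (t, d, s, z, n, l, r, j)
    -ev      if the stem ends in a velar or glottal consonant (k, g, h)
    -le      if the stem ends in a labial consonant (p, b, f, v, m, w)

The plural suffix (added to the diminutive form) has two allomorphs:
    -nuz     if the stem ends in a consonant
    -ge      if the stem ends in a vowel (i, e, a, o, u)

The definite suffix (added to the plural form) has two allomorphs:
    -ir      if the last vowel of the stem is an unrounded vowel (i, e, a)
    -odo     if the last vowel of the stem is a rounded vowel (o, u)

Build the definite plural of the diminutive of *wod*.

wodegeir

*wod* — final consonant /d/ (coronal) → -e → *wode*.
The diminutive form *wode* — final sound /e/ (a vowel) → -ge → *wodege*.
Since the last vowel of the plural form *wodege* is /e/ (an unrounded vowel), it takes -ir, giving *wodegeir*.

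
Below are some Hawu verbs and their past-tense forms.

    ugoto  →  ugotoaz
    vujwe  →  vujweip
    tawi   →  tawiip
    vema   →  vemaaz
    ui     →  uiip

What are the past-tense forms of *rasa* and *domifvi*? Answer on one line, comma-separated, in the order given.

The alternation tracks the last vowel of the stem — -ip when the last vowel of the stem is a front vowel (*vujwe*, *tawi*, *ui*); -az when the last vowel of the stem is a back vowel (*ugoto*, *vema*).
Since the last vowel of *rasa* is /a/ (a back vowel), it takes -az, giving *rasaaz*.
*domifvi* — last vowel /i/ (a front vowel) → -ip → *domifviip*.

rasaaz, domifviip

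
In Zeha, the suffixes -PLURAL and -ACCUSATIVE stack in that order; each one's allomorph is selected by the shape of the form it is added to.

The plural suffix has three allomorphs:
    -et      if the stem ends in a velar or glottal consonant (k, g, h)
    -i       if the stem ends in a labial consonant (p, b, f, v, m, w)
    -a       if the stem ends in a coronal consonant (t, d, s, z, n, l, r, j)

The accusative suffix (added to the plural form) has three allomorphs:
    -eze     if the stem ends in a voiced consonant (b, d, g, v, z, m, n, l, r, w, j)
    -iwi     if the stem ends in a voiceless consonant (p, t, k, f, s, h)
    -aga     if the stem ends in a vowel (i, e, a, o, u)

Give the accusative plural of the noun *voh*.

vohetiwi

*voh* — final consonant /h/ (velar/glottal) → -et → *vohet*.
The plural form *vohet*: final sound = /t/, a voiceless consonant → -iwi → *vohetiwi*.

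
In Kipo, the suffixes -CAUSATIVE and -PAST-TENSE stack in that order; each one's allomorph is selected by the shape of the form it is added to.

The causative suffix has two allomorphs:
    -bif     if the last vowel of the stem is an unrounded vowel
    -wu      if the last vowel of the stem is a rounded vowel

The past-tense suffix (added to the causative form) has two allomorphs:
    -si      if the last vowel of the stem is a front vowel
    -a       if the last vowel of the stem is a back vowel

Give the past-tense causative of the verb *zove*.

*zove*: last vowel = /e/, an unrounded vowel → -bif → *zovebif*.
Since the last vowel of the causative form *zovebif* is /i/ (a front vowel), it takes -si, giving *zovebifsi*.

zovebifsi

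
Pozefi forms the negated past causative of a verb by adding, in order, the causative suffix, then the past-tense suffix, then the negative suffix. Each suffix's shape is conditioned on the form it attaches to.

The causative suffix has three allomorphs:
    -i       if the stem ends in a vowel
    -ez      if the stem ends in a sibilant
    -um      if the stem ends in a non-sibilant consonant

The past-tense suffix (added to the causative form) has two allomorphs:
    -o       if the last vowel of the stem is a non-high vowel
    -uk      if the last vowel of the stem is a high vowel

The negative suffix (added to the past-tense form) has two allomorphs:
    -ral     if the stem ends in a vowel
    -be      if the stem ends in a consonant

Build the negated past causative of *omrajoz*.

omrajozezoral

*omrajoz* — final sound /z/ (a sibilant) → -ez → *omrajozez*.
Since the last vowel of the causative form *omrajozez* is /e/ (a non-high vowel), it takes -o, giving *omrajozezo*.
The past-tense form *omrajozezo* — final sound /o/ (a vowel) → -ral → *omrajozezoral*.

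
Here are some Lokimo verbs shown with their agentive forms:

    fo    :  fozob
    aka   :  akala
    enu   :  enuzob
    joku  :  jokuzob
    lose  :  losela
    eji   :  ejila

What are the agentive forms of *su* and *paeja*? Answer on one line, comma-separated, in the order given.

suzob, paejala

The alternation tracks the last vowel of the stem — -zob when the last vowel of the stem is a rounded vowel (*fo*, *enu*, *joku*); -la when the last vowel of the stem is an unrounded vowel (*aka*, *lose*, *eji*).
*su*: last vowel = /u/, a rounded vowel → -zob → *suzob*.
Since the last vowel of *paeja* is /a/ (an unrounded vowel), it takes -la, giving *paejala*.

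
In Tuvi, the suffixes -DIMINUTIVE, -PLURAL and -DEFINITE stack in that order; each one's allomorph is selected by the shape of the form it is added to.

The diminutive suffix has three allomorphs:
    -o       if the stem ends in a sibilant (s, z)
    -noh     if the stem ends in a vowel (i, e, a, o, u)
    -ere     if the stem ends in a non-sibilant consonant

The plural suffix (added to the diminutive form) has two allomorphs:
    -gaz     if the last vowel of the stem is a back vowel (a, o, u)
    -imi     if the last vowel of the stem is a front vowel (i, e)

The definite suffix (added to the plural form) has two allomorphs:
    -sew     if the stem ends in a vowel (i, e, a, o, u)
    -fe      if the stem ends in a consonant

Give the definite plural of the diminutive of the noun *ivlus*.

Since the final sound of *ivlus* is /s/ (a sibilant), it takes -o, giving *ivluso*.
The last vowel of the diminutive form *ivluso* is /o/, which is a back vowel, so the plural suffix is -gaz, giving *ivlusogaz*.
Since the final sound of the plural form *ivlusogaz* is /z/ (a consonant), it takes -fe, giving *ivlusogazfe*.

ivlusogazfe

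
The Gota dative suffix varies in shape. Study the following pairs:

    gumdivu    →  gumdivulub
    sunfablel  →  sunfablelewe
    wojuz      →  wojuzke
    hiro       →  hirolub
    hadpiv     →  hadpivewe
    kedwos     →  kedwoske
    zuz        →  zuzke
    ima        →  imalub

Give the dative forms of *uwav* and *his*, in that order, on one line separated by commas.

uwavewe, hiske

The pattern is sibilance of the final sound: -ke when the stem ends in a sibilant (*wojuz*, *kedwos*, *zuz*); -ewe when the stem ends in a non-sibilant consonant (*sunfablel*, *hadpiv*); -lub when the stem ends in a vowel (*gumdivu*, *hiro*, *ima*).
*uwav* — final sound /v/ (a non-sibilant consonant) → -ewe → *uwavewe*.
*his* — final sound /s/ (a sibilant) → -ke → *hiske*.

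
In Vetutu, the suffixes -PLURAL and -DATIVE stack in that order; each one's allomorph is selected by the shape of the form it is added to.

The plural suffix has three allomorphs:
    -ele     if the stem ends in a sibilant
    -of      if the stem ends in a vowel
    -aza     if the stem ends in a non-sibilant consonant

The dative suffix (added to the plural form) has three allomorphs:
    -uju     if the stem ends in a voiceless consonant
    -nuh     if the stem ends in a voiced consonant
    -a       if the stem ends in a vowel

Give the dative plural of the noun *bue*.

*bue* — final sound /e/ (a vowel) → -of → *bueof*.
The plural form *bueof* — final sound /f/ (a voiceless consonant) → -uju → *bueofuju*.

bueofuju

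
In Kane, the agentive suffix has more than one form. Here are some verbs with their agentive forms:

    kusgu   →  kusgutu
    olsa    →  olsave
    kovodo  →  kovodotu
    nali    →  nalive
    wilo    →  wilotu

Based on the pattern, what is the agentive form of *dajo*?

dajotu

The suffix is conditioned by the last vowel: -tu when the last vowel of the stem is a rounded vowel (*kusgu*, *kovodo*, *wilo*); -ve when the last vowel of the stem is an unrounded vowel (*olsa*, *nali*).
*dajo*: last vowel = /o/, a rounded vowel → -tu → *dajotu*.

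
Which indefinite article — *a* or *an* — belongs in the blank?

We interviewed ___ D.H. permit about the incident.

The indefinite article is chosen by the initial *sound* of the following word, not its spelling.
The initialism *D.H.* is read letter by letter; the first letter, D, is pronounced /diː/, which begins with a consonant sound.
So the article is *a*: We interviewed a D.H. permit about the incident.

a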